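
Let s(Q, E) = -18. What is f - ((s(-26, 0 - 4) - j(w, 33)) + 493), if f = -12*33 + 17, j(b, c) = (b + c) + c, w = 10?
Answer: -778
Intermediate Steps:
j(b, c) = b + 2*c
f = -379 (f = -396 + 17 = -379)
f - ((s(-26, 0 - 4) - j(w, 33)) + 493) = -379 - ((-18 - (10 + 2*33)) + 493) = -379 - ((-18 - (10 + 66)) + 493) = -379 - ((-18 - 1*76) + 493) = -379 - ((-18 - 76) + 493) = -379 - (-94 + 493) = -379 - 1*399 = -379 - 399 = -778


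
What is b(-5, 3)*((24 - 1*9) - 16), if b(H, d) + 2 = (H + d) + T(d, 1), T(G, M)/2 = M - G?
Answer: 8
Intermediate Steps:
T(G, M) = -2*G + 2*M (T(G, M) = 2*(M - G) = -2*G + 2*M)
b(H, d) = H - d (b(H, d) = -2 + ((H + d) + (-2*d + 2*1)) = -2 + ((H + d) + (-2*d + 2)) = -2 + ((H + d) + (2 - 2*d)) = -2 + (2 + H - d) = H - d)
b(-5, 3)*((24 - 1*9) - 16) = (-5 - 1*3)*((24 - 1*9) - 16) = (-5 - 3)*((24 - 9) - 16) = -8*(15 - 16) = -8*(-1) = 8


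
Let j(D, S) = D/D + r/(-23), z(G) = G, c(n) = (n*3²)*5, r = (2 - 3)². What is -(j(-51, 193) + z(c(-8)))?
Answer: 8258/23 ≈ 359.04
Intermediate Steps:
r = 1 (r = (-1)² = 1)
c(n) = 45*n (c(n) = (n*9)*5 = (9*n)*5 = 45*n)
j(D, S) = 22/23 (j(D, S) = D/D + 1/(-23) = 1 + 1*(-1/23) = 1 - 1/23 = 22/23)
-(j(-51, 193) + z(c(-8))) = -(22/23 + 45*(-8)) = -(22/23 - 360) = -1*(-8258/23) = 8258/23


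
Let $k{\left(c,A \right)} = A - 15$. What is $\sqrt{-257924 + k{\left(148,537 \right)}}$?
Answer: $i \sqrt{257402} \approx 507.35 i$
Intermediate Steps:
$k{\left(c,A \right)} = -15 + A$
$\sqrt{-257924 + k{\left(148,537 \right)}} = \sqrt{-257924 + \left(-15 + 537\right)} = \sqrt{-257924 + 522} = \sqrt{-257402} = i \sqrt{257402}$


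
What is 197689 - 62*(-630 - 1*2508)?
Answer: 392245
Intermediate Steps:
197689 - 62*(-630 - 1*2508) = 197689 - 62*(-630 - 2508) = 197689 - 62*(-3138) = 197689 + 194556 = 392245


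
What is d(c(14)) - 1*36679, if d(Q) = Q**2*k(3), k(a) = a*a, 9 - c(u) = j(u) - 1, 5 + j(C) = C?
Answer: -36670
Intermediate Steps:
j(C) = -5 + C
c(u) = 15 - u (c(u) = 9 - ((-5 + u) - 1) = 9 - (-6 + u) = 9 + (6 - u) = 15 - u)
k(a) = a**2
d(Q) = 9*Q**2 (d(Q) = Q**2*3**2 = Q**2*9 = 9*Q**2)
d(c(14)) - 1*36679 = 9*(15 - 1*14)**2 - 1*36679 = 9*(15 - 14)**2 - 36679 = 9*1**2 - 36679 = 9*1 - 36679 = 9 - 36679 = -36670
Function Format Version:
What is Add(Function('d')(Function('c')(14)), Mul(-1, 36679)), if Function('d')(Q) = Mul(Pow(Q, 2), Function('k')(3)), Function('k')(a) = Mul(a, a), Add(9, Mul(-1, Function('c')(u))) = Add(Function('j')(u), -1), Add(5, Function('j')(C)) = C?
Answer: -36670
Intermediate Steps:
Function('j')(C) = Add(-5, C)
Function('c')(u) = Add(15, Mul(-1, u)) (Function('c')(u) = Add(9, Mul(-1, Add(Add(-5, u), -1))) = Add(9, Mul(-1, Add(-6, u))) = Add(9, Add(6, Mul(-1, u))) = Add(15, Mul(-1, u)))
Function('k')(a) = Pow(a, 2)
Function('d')(Q) = Mul(9, Pow(Q, 2)) (Function('d')(Q) = Mul(Pow(Q, 2), Pow(3, 2)) = Mul(Pow(Q, 2), 9) = Mul(9, Pow(Q, 2)))
Add(Function('d')(Function('c')(14)), Mul(-1, 36679)) = Add(Mul(9, Pow(Add(15, Mul(-1, 14)), 2)), Mul(-1, 36679)) = Add(Mul(9, Pow(Add(15, -14), 2)), -36679) = Add(Mul(9, Pow(1, 2)), -36679) = Add(Mul(9, 1), -36679) = Add(9, -36679) = -36670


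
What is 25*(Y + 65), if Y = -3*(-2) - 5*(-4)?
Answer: 2275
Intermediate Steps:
Y = 26 (Y = 6 + 20 = 26)
25*(Y + 65) = 25*(26 + 65) = 25*91 = 2275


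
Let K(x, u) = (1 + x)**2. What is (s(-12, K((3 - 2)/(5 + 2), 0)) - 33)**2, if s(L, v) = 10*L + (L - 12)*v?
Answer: 81595089/2401 ≈ 33984.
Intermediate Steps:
s(L, v) = 10*L + v*(-12 + L) (s(L, v) = 10*L + (-12 + L)*v = 10*L + v*(-12 + L))
(s(-12, K((3 - 2)/(5 + 2), 0)) - 33)**2 = ((-12*(1 + (3 - 2)/(5 + 2))**2 + 10*(-12) - 12*(1 + (3 - 2)/(5 + 2))**2) - 33)**2 = ((-12*(1 + 1/7)**2 - 120 - 12*(1 + 1/7)**2) - 33)**2 = ((-12*(8/7)**2 - 120 - 12*(8/7)**2) - 33)**2 = ((-12*64/49 - 120 - 12*64/49) - 33)**2 = ((-768/49 - 120 - 768/49) - 33)**2 = (-7416/49 - 33)**2 = (-9033/49)**2 = 81595089/2401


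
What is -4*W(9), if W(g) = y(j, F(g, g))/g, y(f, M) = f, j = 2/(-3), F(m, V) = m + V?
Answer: 8/27 ≈ 0.29630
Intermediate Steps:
F(m, V) = V + m
j = -⅔ (j = 2*(-⅓) = -⅔ ≈ -0.66667)
W(g) = -2/(3*g)
-4*W(9) = -(-8)/(3*9) = -4*(-2/27) = 8/27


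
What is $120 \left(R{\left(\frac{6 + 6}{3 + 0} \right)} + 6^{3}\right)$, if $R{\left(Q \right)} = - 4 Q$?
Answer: $24000$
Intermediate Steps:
$120 \left(R{\left(\frac{6 + 6}{3 + 0} \right)} + 6^{3}\right) = 120 \left(- 4 \frac{6 + 6}{3 + 0} + 6^{3}\right) = 120 \left(- 4 \cdot \frac{12}{3} + 216\right) = 120 \left(- 4 \cdot 12 \cdot \frac{1}{3} + 216\right) = 120 \left(\left(-4\right) 4 + 216\right) = 120 \left(-16 + 216\right) = 120 \cdot 200 = 24000$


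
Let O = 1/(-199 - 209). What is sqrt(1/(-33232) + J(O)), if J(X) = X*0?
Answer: I*sqrt(2077)/8308 ≈ 0.0054856*I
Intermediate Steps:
O = -1/408 (O = 1/(-408) = -1/408 ≈ -0.0024510)
J(X) = 0
sqrt(1/(-33232) + J(O)) = sqrt(1/(-33232) + 0) = sqrt(-1/33232 + 0) = sqrt(-1/33232) = I*sqrt(2077)/8308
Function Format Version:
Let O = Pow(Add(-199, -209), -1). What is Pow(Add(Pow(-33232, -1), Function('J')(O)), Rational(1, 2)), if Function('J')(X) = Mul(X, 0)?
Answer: Mul(Rational(1, 8308), I, Pow(2077, Rational(1, 2))) ≈ Mul(0.0054856, I)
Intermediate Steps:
O = Rational(-1, 408) (O = Pow(-408, -1) = Rational(-1, 408) ≈ -0.0024510)
Function('J')(X) = 0
Pow(Add(Pow(-33232, -1), Function('J')(O)), Rational(1, 2)) = Pow(Add(Pow(-33232, -1), 0), Rational(1, 2)) = Pow(Add(Rational(-1, 33232), 0), Rational(1, 2)) = Pow(Rational(-1, 33232), Rational(1, 2)) = Mul(Rational(1, 8308), I, Pow(2077, Rational(1, 2)))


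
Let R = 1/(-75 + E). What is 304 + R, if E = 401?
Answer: 99105/326 ≈ 304.00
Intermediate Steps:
R = 1/326 (R = 1/(-75 + 401) = 1/326 ≈ 0.0030675)
304 + R = 304 + 1/326 = 99105/326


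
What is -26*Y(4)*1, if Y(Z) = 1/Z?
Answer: -13/2 ≈ -6.5000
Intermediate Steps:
Y(Z) = 1/Z
-26*Y(4)*1 = -26/4*1 = -26*1/4*1 = -13/2*1 = -13/2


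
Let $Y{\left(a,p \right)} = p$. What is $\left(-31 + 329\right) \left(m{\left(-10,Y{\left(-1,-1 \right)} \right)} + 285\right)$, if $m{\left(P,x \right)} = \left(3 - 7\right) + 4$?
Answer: $84930$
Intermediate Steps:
$m{\left(P,x \right)} = 0$ ($m{\left(P,x \right)} = -4 + 4 = 0$)
$\left(-31 + 329\right) \left(m{\left(-10,Y{\left(-1,-1 \right)} \right)} + 285\right) = \left(-31 + 329\right) \left(0 + 285\right) = 298 \cdot 285 = 84930$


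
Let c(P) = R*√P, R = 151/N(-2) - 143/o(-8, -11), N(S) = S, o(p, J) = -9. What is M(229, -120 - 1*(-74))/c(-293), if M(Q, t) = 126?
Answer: 2268*I*√293/314389 ≈ 0.12348*I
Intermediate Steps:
R = -1073/18 (R = 151/(-2) - 143/(-9) = 151*(-½) - 143*(-⅑) = -151/2 + 143/9 = -1073/18 ≈ -59.611)
c(P) = -1073*√P/18
M(229, -120 - 1*(-74))/c(-293) = 126/((-1073*I*√293/18)) = 126*(18*I*√293/314389) = 2268*I*√293/314389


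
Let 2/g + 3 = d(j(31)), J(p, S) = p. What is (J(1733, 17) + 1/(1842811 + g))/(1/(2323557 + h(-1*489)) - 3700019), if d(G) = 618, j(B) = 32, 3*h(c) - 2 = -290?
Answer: -2281706958111655893/4871528617888527160193 ≈ -0.00046838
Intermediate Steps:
h(c) = -96 (h(c) = ⅔ + (⅓)*(-290) = ⅔ - 290/3 = -96)
g = 2/615 (g = 2/(-3 + 618) = 2/615 ≈ 0.0032520)
(J(1733, 17) + 1/(1842811 + g))/(1/(2323557 + h(-1*489)) - 3700019) = (1733 + 1/(1842811 + 2/615))/(1/(2323557 - 96) - 3700019) = (1733 + 1/(1133328767/615))/(1/2323461 - 3700019) = (1733 + 615/1133328767)/(1/2323461 - 3700019) = 1964058753826/(1133328767*(-8596849845758/2323461)) = (1964058753826/1133328767)*(-2323461/8596849845758) = -2281706958111655893/4871528617888527160193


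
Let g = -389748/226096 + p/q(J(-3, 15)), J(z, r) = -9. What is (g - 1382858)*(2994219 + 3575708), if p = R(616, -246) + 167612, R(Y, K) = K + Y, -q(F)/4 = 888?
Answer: -5846618747548922721/643504 ≈ -9.0856e+12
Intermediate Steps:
q(F) = -3552 (q(F) = -4*888 = -3552)
p = 167982 (p = (-246 + 616) + 167612 = 370 + 167612 = 167982)
g = -410046283/8365552 (g = -389748/226096 + 167982/(-3552) = -389748*1/226096 + 167982*(-1/3552) = -97437/56524 - 27997/592 = -410046283/8365552 ≈ -49.016)
(g - 1382858)*(2994219 + 3575708) = (-410046283/8365552 - 1382858)*(2994219 + 3575708) = -11568780553899/8365552*6569927 = -5846618747548922721/643504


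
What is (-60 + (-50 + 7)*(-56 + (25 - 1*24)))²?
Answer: 5313025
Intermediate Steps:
(-60 + (-50 + 7)*(-56 + (25 - 1*24)))² = (-60 - 43*(-56 + (25 - 24)))² = (-60 - 43*(-56 + 1))² = (-60 - 43*(-55))² = (-60 + 2365)² = 2305² = 5313025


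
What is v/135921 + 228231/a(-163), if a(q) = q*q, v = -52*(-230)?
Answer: 31339150991/3611285049 ≈ 8.6781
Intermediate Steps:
v = 11960
a(q) = q²
v/135921 + 228231/a(-163) = 11960/135921 + 228231/((-163)²) = 11960*(1/135921) + 228231/26569 = 11960/135921 + 228231*(1/26569) = 11960/135921 + 228231/26569 = 31339150991/3611285049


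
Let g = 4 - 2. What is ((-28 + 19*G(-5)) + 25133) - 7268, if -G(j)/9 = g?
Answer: 17495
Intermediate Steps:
g = 2
G(j) = -18 (G(j) = -9*2 = -18)
((-28 + 19*G(-5)) + 25133) - 7268 = ((-28 + 19*(-18)) + 25133) - 7268 = ((-28 - 342) + 25133) - 7268 = (-370 + 25133) - 7268 = 24763 - 7268 = 17495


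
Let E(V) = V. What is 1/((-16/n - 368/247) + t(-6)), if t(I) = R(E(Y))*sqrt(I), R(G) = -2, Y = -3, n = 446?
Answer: -578625905/9984589883 + 3033916561*I*sqrt(6)/39938359532 ≈ -0.057952 + 0.18608*I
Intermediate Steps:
t(I) = -2*sqrt(I)
1/((-16/n - 368/247) + t(-6)) = 1/((-16/446 - 368/247) - 2*I*sqrt(6)) = 1/((-16*1/446 - 368*1/247) - 2*I*sqrt(6)) = 1/((-8/223 - 368/247) - 2*I*sqrt(6)) = 1/(-84040/55081 - 2*I*sqrt(6))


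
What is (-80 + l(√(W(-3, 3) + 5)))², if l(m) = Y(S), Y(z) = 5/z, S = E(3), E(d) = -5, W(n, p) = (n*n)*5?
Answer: 6561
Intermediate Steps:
W(n, p) = 5*n² (W(n, p) = n²*5 = 5*n²)
S = -5
l(m) = -1 (l(m) = 5/(-5) = 5*(-⅕) = -1)
(-80 + l(√(W(-3, 3) + 5)))² = (-80 - 1)² = (-81)² = 6561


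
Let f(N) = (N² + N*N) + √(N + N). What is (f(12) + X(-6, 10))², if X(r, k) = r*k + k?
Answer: 56668 + 952*√6 ≈ 59000.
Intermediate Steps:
X(r, k) = k + k*r (X(r, k) = k*r + k = k + k*r)
f(N) = 2*N² + √2*√N (f(N) = (N² + N²) + √(2*N) = 2*N² + √2*√N)
(f(12) + X(-6, 10))² = ((2*12² + √2*√12) + 10*(1 - 6))² = ((2*144 + √2*(2*√3)) + 10*(-5))² = ((288 + 2*√6) - 50)² = (238 + 2*√6)²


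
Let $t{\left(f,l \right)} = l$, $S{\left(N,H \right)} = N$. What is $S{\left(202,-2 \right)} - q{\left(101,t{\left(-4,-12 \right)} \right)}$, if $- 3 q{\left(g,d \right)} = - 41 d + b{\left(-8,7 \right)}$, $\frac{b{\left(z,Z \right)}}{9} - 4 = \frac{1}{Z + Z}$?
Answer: $\frac{5295}{14} \approx 378.21$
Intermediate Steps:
$b{\left(z,Z \right)} = 36 + \frac{9}{2 Z}$ ($b{\left(z,Z \right)} = 36 + \frac{9}{Z + Z} = 36 + \frac{9}{2 Z}$)
$q{\left(g,d \right)} = - \frac{171}{14} + \frac{41 d}{3}$ ($q{\left(g,d \right)} = - \frac{- 41 d + \left(36 + \frac{9}{2 \cdot 7}\right)}{3} = - \frac{- 41 d + \left(36 + \frac{9}{2} \cdot \frac{1}{7}\right)}{3} = - \frac{- 41 d + \left(36 + \frac{9}{14}\right)}{3} = - \frac{- 41 d + \frac{513}{14}}{3} = - \frac{\frac{513}{14} - 41 d}{3} = - \frac{171}{14} + \frac{41 d}{3}$)
$S{\left(202,-2 \right)} - q{\left(101,t{\left(-4,-12 \right)} \right)} = 202 - \left(- \frac{171}{14} + \frac{41}{3} \left(-12\right)\right) = 202 - \left(- \frac{171}{14} - 164\right) = 202 - - \frac{2467}{14} = 202 + \frac{2467}{14} = \frac{5295}{14}$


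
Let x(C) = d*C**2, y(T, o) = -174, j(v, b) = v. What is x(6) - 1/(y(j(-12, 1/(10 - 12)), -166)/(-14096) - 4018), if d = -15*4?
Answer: -61168551272/28318777 ≈ -2160.0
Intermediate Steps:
d = -60
x(C) = -60*C**2
x(6) - 1/(y(j(-12, 1/(10 - 12)), -166)/(-14096) - 4018) = -60*6**2 - 1/(-174/(-14096) - 4018) = -60*36 - 1/(-174*(-1/14096) - 4018) = -2160 - 1/(87/7048 - 4018) = -2160 - 1/(-28318777/7048) = -2160 - 1*(-7048/28318777) = -2160 + 7048/28318777 = -61168551272/28318777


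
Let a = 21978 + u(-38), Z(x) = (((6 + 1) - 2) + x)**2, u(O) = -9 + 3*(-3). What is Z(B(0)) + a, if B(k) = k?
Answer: 21985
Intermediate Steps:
u(O) = -18 (u(O) = -9 - 9 = -18)
Z(x) = (5 + x)**2 (Z(x) = ((7 - 2) + x)**2 = (5 + x)**2)
a = 21960 (a = 21978 - 18 = 21960)
Z(B(0)) + a = (5 + 0)**2 + 21960 = 5**2 + 21960 = 25 + 21960 = 21985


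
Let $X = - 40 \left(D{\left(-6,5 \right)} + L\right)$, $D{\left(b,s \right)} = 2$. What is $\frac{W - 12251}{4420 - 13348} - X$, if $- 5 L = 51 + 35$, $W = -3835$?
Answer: $- \frac{902023}{1488} \approx -606.2$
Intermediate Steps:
$L = - \frac{86}{5}$ ($L = - \frac{51 + 35}{5} = \left(- \frac{1}{5}\right) 86 = - \frac{86}{5} \approx -17.2$)
$X = 608$ ($X = - 40 \left(2 - \frac{86}{5}\right) = \left(-40\right) \left(- \frac{76}{5}\right) = 608$)
$\frac{W - 12251}{4420 - 13348} - X = \frac{-3835 - 12251}{4420 - 13348} - 608 = - \frac{16086}{-8928} - 608 = \left(-16086\right) \left(- \frac{1}{8928}\right) - 608 = \frac{2681}{1488} - 608 = - \frac{902023}{1488}$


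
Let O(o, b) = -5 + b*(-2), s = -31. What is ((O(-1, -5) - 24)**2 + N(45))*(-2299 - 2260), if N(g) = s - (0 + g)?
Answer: -1299315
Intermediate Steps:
N(g) = -31 - g (N(g) = -31 - (0 + g) = -31 - g)
O(o, b) = -5 - 2*b
((O(-1, -5) - 24)**2 + N(45))*(-2299 - 2260) = (((-5 - 2*(-5)) - 24)**2 + (-31 - 1*45))*(-2299 - 2260) = (((-5 + 10) - 24)**2 + (-31 - 45))*(-4559) = ((5 - 24)**2 - 76)*(-4559) = ((-19)**2 - 76)*(-4559) = (361 - 76)*(-4559) = 285*(-4559) = -1299315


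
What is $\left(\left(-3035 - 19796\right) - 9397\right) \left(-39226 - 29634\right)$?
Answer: $2219220080$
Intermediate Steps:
$\left(\left(-3035 - 19796\right) - 9397\right) \left(-39226 - 29634\right) = \left(-22831 - 9397\right) \left(-68860\right) = \left(-32228\right) \left(-68860\right) = 2219220080$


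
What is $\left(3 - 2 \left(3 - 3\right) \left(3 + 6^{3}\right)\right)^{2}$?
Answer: $9$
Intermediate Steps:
$\left(3 - 2 \left(3 - 3\right) \left(3 + 6^{3}\right)\right)^{2} = \left(3 - 2 \cdot 0 \left(3 + 216\right)\right)^{2} = \left(3 - 2 \cdot 0 \cdot 219\right)^{2} = \left(3 - 0\right)^{2} = \left(3 + 0\right)^{2} = 3^{2} = 9$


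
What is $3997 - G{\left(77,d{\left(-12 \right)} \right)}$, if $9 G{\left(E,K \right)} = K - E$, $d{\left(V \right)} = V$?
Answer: $\frac{36062}{9} \approx 4006.9$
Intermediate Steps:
$G{\left(E,K \right)} = - \frac{E}{9} + \frac{K}{9}$ ($G{\left(E,K \right)} = \frac{K - E}{9} = - \frac{E}{9} + \frac{K}{9}$)
$3997 - G{\left(77,d{\left(-12 \right)} \right)} = 3997 - \left(\left(- \frac{1}{9}\right) 77 + \frac{1}{9} \left(-12\right)\right) = 3997 - \left(- \frac{77}{9} - \frac{4}{3}\right) = 3997 - - \frac{89}{9} = 3997 + \frac{89}{9} = \frac{36062}{9}$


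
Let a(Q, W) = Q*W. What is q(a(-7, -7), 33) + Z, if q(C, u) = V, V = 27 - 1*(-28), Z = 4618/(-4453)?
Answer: 240297/4453 ≈ 53.963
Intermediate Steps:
Z = -4618/4453 (Z = 4618*(-1/4453) = -4618/4453 ≈ -1.0371)
V = 55 (V = 27 + 28 = 55)
q(C, u) = 55
q(a(-7, -7), 33) + Z = 55 - 4618/4453 = 240297/4453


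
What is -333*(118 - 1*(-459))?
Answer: -192141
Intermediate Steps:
-333*(118 - 1*(-459)) = -333*(118 + 459) = -333*577 = -192141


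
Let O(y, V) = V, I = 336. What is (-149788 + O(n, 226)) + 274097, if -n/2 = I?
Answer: 124535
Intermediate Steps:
n = -672 (n = -2*336 = -672)
(-149788 + O(n, 226)) + 274097 = (-149788 + 226) + 274097 = -149562 + 274097 = 124535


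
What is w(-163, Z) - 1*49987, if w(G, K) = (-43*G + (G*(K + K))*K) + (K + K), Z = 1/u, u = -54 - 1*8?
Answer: -82603941/1922 ≈ -42978.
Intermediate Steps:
u = -62 (u = -54 - 8 = -62)
Z = -1/62 (Z = 1/(-62) = -1/62 ≈ -0.016129)
w(G, K) = -43*G + 2*K + 2*G*K**2 (w(G, K) = (-43*G + (G*(2*K))*K) + 2*K = (-43*G + (2*G*K)*K) + 2*K = (-43*G + 2*G*K**2) + 2*K = -43*G + 2*K + 2*G*K**2)
w(-163, Z) - 1*49987 = (-43*(-163) + 2*(-1/62) + 2*(-163)*(-1/62)**2) - 1*49987 = (7009 - 1/31 + 2*(-163)*(1/3844)) - 49987 = (7009 - 1/31 - 163/1922) - 49987 = 13471073/1922 - 49987 = -82603941/1922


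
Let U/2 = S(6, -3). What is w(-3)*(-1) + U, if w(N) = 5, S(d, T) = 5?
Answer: 5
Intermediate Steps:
U = 10 (U = 2*5 = 10)
w(-3)*(-1) + U = 5*(-1) + 10 = -5 + 10 = 5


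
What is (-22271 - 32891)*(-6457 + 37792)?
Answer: -1728501270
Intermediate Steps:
(-22271 - 32891)*(-6457 + 37792) = -55162*31335 = -1728501270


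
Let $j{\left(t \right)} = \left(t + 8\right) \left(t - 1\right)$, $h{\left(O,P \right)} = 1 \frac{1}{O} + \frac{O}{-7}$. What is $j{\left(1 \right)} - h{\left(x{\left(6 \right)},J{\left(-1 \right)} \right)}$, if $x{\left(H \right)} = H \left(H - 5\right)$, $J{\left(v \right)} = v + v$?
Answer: $\frac{29}{42} \approx 0.69048$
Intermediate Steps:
$J{\left(v \right)} = 2 v$
$x{\left(H \right)} = H \left(-5 + H\right)$
$h{\left(O,P \right)} = \frac{1}{O} - \frac{O}{7}$ ($h{\left(O,P \right)} = \frac{1}{O} + O \left(- \frac{1}{7}\right) = \frac{1}{O} - \frac{O}{7}$)
$j{\left(t \right)} = \left(-1 + t\right) \left(8 + t\right)$ ($j{\left(t \right)} = \left(8 + t\right) \left(-1 + t\right) = \left(-1 + t\right) \left(8 + t\right)$)
$j{\left(1 \right)} - h{\left(x{\left(6 \right)},J{\left(-1 \right)} \right)} = \left(-8 + 1^{2} + 7 \cdot 1\right) - \left(\frac{1}{6 \left(-5 + 6\right)} - \frac{6 \left(-5 + 6\right)}{7}\right) = \left(-8 + 1 + 7\right) - \left(\frac{1}{6 \cdot 1} - \frac{6 \cdot 1}{7}\right) = 0 - \left(\frac{1}{6} - \frac{6}{7}\right) = 0 - - \frac{29}{42} = 0 + \frac{29}{42} = \frac{29}{42}$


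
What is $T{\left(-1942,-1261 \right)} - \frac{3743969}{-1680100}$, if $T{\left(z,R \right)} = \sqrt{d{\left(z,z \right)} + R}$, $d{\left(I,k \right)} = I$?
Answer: $\frac{3743969}{1680100} + i \sqrt{3203} \approx 2.2284 + 56.595 i$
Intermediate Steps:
$T{\left(z,R \right)} = \sqrt{R + z}$ ($T{\left(z,R \right)} = \sqrt{z + R} = \sqrt{R + z}$)
$T{\left(-1942,-1261 \right)} - \frac{3743969}{-1680100} = \sqrt{-1261 - 1942} - \frac{3743969}{-1680100} = \sqrt{-3203} - 3743969 \left(- \frac{1}{1680100}\right) = i \sqrt{3203} - - \frac{3743969}{1680100} = i \sqrt{3203} + \frac{3743969}{1680100} = \frac{3743969}{1680100} + i \sqrt{3203}$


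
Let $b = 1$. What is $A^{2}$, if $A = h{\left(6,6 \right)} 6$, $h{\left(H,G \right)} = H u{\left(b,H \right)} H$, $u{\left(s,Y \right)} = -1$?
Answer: $46656$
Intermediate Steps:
$h{\left(H,G \right)} = - H^{2}$ ($h{\left(H,G \right)} = H \left(-1\right) H = - H H = - H^{2}$)
$A = -216$ ($A = - 6^{2} \cdot 6 = \left(-1\right) 36 \cdot 6 = \left(-36\right) 6 = -216$)
$A^{2} = \left(-216\right)^{2} = 46656$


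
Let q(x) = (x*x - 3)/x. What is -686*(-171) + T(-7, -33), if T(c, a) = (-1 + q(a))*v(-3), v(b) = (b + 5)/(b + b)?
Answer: 3871471/33 ≈ 1.1732e+5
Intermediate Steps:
v(b) = (5 + b)/(2*b) (v(b) = (5 + b)/((2*b)) = (5 + b)*(1/(2*b)) = (5 + b)/(2*b))
q(x) = (-3 + x²)/x (q(x) = (x² - 3)/x = (-3 + x²)/x)
T(c, a) = ⅓ + 1/a - a/3 (T(c, a) = (-1 + (a - 3/a))*((½)*(5 - 3)/(-3)) = (-1 + a - 3/a)*((½)*(-⅓)*2) = (-1 + a - 3/a)*(-⅓) = ⅓ + 1/a - a/3)
-686*(-171) + T(-7, -33) = -686*(-171) + (⅓)*(3 - 33*(1 - 1*(-33)))/(-33) = 117306 + (⅓)*(-1/33)*(3 - 33*(1 + 33)) = 117306 + (⅓)*(-1/33)*(3 - 33*34) = 117306 + (⅓)*(-1/33)*(3 - 1122) = 117306 + (⅓)*(-1/33)*(-1119) = 117306 + 373/33 = 3871471/33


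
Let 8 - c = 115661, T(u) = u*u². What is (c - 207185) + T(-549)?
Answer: -165791987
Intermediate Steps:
T(u) = u³
c = -115653 (c = 8 - 1*115661 = 8 - 115661 = -115653)
(c - 207185) + T(-549) = (-115653 - 207185) + (-549)³ = -322838 - 165469149 = -165791987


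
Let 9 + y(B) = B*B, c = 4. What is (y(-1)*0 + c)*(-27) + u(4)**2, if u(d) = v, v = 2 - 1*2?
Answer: -108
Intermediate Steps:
y(B) = -9 + B**2 (y(B) = -9 + B*B = -9 + B**2)
v = 0 (v = 2 - 2 = 0)
u(d) = 0
(y(-1)*0 + c)*(-27) + u(4)**2 = ((-9 + (-1)**2)*0 + 4)*(-27) + 0**2 = ((-9 + 1)*0 + 4)*(-27) + 0 = (-8*0 + 4)*(-27) + 0 = (0 + 4)*(-27) + 0 = 4*(-27) + 0 = -108 + 0 = -108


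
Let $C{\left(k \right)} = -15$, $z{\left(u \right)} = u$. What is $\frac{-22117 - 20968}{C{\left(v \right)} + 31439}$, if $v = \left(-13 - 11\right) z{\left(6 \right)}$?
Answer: $- \frac{43085}{31424} \approx -1.3711$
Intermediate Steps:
$v = -144$ ($v = \left(-13 - 11\right) 6 = \left(-24\right) 6 = -144$)
$\frac{-22117 - 20968}{C{\left(v \right)} + 31439} = \frac{-22117 - 20968}{-15 + 31439} = - \frac{43085}{31424}$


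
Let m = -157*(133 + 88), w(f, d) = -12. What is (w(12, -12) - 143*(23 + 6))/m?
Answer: 4159/34697 ≈ 0.11987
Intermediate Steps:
m = -34697 (m = -157*221 = -34697)
(w(12, -12) - 143*(23 + 6))/m = (-12 - 143*(23 + 6))/(-34697) = (-12 - 143*29)*(-1/34697) = (-12 - 4147)*(-1/34697) = -4159*(-1/34697) = 4159/34697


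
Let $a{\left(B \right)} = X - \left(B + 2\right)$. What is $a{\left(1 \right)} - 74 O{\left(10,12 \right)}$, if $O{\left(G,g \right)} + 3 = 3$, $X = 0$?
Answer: $-3$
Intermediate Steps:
$O{\left(G,g \right)} = 0$ ($O{\left(G,g \right)} = -3 + 3 = 0$)
$a{\left(B \right)} = -2 - B$ ($a{\left(B \right)} = 0 - \left(B + 2\right) = 0 - \left(2 + B\right) = -2 - B$)
$a{\left(1 \right)} - 74 O{\left(10,12 \right)} = \left(-2 - 1\right) - 0 = \left(-2 - 1\right) + 0 = -3 + 0 = -3$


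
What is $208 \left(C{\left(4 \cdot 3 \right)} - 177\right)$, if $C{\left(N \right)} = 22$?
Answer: $-32240$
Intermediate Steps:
$208 \left(C{\left(4 \cdot 3 \right)} - 177\right) = 208 \left(22 - 177\right) = 208 \left(-155\right) = -32240$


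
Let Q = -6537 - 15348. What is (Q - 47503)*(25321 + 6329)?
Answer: -2196130200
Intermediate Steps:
Q = -21885
(Q - 47503)*(25321 + 6329) = (-21885 - 47503)*(25321 + 6329) = -69388*31650 = -2196130200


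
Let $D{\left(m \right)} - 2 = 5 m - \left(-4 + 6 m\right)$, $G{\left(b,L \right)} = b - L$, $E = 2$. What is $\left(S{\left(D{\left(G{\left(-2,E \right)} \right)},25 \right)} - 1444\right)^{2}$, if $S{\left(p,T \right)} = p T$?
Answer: $1425636$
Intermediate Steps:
$D{\left(m \right)} = 6 - m$ ($D{\left(m \right)} = 2 + \left(5 m - \left(-4 + 6 m\right)\right) = 2 - \left(-4 + m\right) = 6 - m$)
$S{\left(p,T \right)} = T p$
$\left(S{\left(D{\left(G{\left(-2,E \right)} \right)},25 \right)} - 1444\right)^{2} = \left(25 \left(6 - \left(-2 - 2\right)\right) - 1444\right)^{2} = \left(25 \left(6 - -4\right) - 1444\right)^{2} = \left(25 \left(6 + 4\right) - 1444\right)^{2} = \left(25 \cdot 10 - 1444\right)^{2} = \left(250 - 1444\right)^{2} = \left(-1194\right)^{2} = 1425636$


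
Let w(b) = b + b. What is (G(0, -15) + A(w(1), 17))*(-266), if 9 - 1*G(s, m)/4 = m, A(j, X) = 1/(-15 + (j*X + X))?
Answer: -459781/18 ≈ -25543.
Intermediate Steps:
w(b) = 2*b
A(j, X) = 1/(-15 + X + X*j) (A(j, X) = 1/(-15 + (X*j + X)) = 1/(-15 + (X + X*j)) = 1/(-15 + X + X*j))
G(s, m) = 36 - 4*m
(G(0, -15) + A(w(1), 17))*(-266) = ((36 - 4*(-15)) + 1/(-15 + 17 + 17*(2*1)))*(-266) = ((36 + 60) + 1/(-15 + 17 + 17*2))*(-266) = (96 + 1/(-15 + 17 + 34))*(-266) = (96 + 1/36)*(-266) = (3457/36)*(-266) = -459781/18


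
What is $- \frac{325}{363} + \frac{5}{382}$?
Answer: $- \frac{122335}{138666} \approx -0.88223$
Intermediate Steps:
$- \frac{325}{363} + \frac{5}{382} = - \frac{122335}{138666}$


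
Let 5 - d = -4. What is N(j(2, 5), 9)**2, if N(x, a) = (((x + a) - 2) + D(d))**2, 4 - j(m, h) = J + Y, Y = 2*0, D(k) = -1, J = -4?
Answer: 38416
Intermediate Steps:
d = 9 (d = 5 - 1*(-4) = 5 + 4 = 9)
Y = 0
j(m, h) = 8 (j(m, h) = 4 - (-4 + 0) = 4 - 1*(-4) = 4 + 4 = 8)
N(x, a) = (-3 + a + x)**2 (N(x, a) = (((x + a) - 2) - 1)**2 = (((a + x) - 2) - 1)**2 = ((-2 + a + x) - 1)**2 = (-3 + a + x)**2)
N(j(2, 5), 9)**2 = ((-3 + 9 + 8)**2)**2 = (14**2)**2 = 196**2 = 38416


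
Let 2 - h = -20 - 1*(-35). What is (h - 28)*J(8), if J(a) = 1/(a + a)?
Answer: -41/16 ≈ -2.5625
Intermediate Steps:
J(a) = 1/(2*a)
h = -13 (h = 2 - (-20 - 1*(-35)) = 2 - (-20 + 35) = 2 - 1*15 = 2 - 15 = -13)
(h - 28)*J(8) = (-13 - 28)*((1/2)/8) = -41/(2*8) = -41*1/16 = -41/16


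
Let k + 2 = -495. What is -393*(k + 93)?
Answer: 158772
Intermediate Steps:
k = -497 (k = -2 - 495 = -497)
-393*(k + 93) = -393*(-497 + 93) = -393*(-404) = 158772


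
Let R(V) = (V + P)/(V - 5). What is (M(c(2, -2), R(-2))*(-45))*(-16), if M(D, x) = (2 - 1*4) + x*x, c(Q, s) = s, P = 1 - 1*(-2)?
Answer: -69840/49 ≈ -1425.3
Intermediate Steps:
P = 3 (P = 1 + 2 = 3)
R(V) = (3 + V)/(-5 + V) (R(V) = (V + 3)/(V - 5) = (3 + V)/(-5 + V))
M(D, x) = -2 + x**2 (M(D, x) = (2 - 4) + x**2 = -2 + x**2)
(M(c(2, -2), R(-2))*(-45))*(-16) = ((-2 + ((3 - 2)/(-5 - 2))**2)*(-45))*(-16) = ((-2 + (1/(-7))**2)*(-45))*(-16) = ((-2 + (-1/7*1)**2)*(-45))*(-16) = ((-2 + (-1/7)**2)*(-45))*(-16) = ((-2 + 1/49)*(-45))*(-16) = -97/49*(-45)*(-16) = (4365/49)*(-16) = -69840/49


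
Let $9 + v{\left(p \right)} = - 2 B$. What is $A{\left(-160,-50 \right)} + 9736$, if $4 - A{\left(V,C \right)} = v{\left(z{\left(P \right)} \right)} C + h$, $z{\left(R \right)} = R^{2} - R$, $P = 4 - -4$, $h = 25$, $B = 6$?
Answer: $8665$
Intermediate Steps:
$P = 8$ ($P = 4 + 4 = 8$)
$v{\left(p \right)} = -21$ ($v{\left(p \right)} = -9 - 12 = -21$)
$A{\left(V,C \right)} = -21 + 21 C$ ($A{\left(V,C \right)} = 4 - \left(- 21 C + 25\right) = 4 - \left(25 - 21 C\right) = 4 + \left(-25 + 21 C\right) = -21 + 21 C$)
$A{\left(-160,-50 \right)} + 9736 = \left(-21 + 21 \left(-50\right)\right) + 9736 = \left(-21 - 1050\right) + 9736 = -1071 + 9736 = 8665$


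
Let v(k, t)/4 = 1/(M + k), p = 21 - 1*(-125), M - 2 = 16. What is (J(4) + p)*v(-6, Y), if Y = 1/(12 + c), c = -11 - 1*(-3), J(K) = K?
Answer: 50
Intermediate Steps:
M = 18 (M = 2 + 16 = 18)
p = 146 (p = 21 + 125 = 146)
c = -8 (c = -11 + 3 = -8)
Y = 1/4 (Y = 1/(12 - 8) = 1/4 ≈ 0.25000)
v(k, t) = 4/(18 + k)
(J(4) + p)*v(-6, Y) = (4 + 146)*(4/(18 - 6)) = 150*(4/12) = 150*(4*(1/12)) = 150*(1/3) = 50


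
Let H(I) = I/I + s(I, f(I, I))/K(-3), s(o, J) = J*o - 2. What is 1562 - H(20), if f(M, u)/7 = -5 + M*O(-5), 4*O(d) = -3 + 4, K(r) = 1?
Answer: 1563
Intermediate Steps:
O(d) = 1/4 (O(d) = (-3 + 4)/4 = (1/4)*1 = 1/4)
f(M, u) = -35 + 7*M/4 (f(M, u) = 7*(-5 + M*(1/4)) = 7*(-5 + M/4) = -35 + 7*M/4)
s(o, J) = -2 + J*o
H(I) = -1 + I*(-35 + 7*I/4) (H(I) = I/I + (-2 + (-35 + 7*I/4)*I)/1 = 1 + (-2 + I*(-35 + 7*I/4))*1 = 1 + (-2 + I*(-35 + 7*I/4)) = -1 + I*(-35 + 7*I/4))
1562 - H(20) = 1562 - (-1 + (7/4)*20*(-20 + 20)) = 1562 - (-1 + (7/4)*20*0) = 1562 - (-1 + 0) = 1562 - 1*(-1) = 1562 + 1 = 1563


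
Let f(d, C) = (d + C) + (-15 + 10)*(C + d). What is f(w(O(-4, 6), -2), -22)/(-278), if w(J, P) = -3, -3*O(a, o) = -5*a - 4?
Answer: -50/139 ≈ -0.35971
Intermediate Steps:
O(a, o) = 4/3 + 5*a/3 (O(a, o) = -(-5*a - 4)/3 = -(-4 - 5*a)/3 = 4/3 + 5*a/3)
f(d, C) = -4*C - 4*d (f(d, C) = (C + d) - 5*(C + d) = (C + d) + (-5*C - 5*d) = -4*C - 4*d)
f(w(O(-4, 6), -2), -22)/(-278) = (-4*(-22) - 4*(-3))/(-278) = (88 + 12)*(-1/278) = 100*(-1/278) = -50/139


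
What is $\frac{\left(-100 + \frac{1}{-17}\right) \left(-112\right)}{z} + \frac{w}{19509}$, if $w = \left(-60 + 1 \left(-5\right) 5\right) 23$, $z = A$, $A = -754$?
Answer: $- \frac{1870878899}{125033181} \approx -14.963$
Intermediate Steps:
$z = -754$
$w = -1955$ ($w = \left(-60 - 25\right) 23 = \left(-85\right) 23 = -1955$)
$\frac{\left(-100 + \frac{1}{-17}\right) \left(-112\right)}{z} + \frac{w}{19509} = \frac{\left(-100 + \frac{1}{-17}\right) \left(-112\right)}{-754} - \frac{1955}{19509} = \left(-100 - \frac{1}{17}\right) \left(-112\right) \left(- \frac{1}{754}\right) - \frac{1955}{19509} = \left(- \frac{1701}{17}\right) \left(-112\right) \left(- \frac{1}{754}\right) - \frac{1955}{19509} = \frac{190512}{17} \left(- \frac{1}{754}\right) - \frac{1955}{19509} = - \frac{95256}{6409} - \frac{1955}{19509} = - \frac{1870878899}{125033181}$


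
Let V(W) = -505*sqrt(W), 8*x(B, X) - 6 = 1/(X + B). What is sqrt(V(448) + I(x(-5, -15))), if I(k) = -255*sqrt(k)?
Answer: sqrt(-64640*sqrt(7) - 102*sqrt(1190))/4 ≈ 104.44*I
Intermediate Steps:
x(B, X) = 3/4 + 1/(8*(B + X)) (x(B, X) = 3/4 + 1/(8*(X + B)) = 3/4 + 1/(8*(B + X)))
sqrt(V(448) + I(x(-5, -15))) = sqrt(-4040*sqrt(7) - 255*sqrt(238)*sqrt(-1/(-5 - 15))/4) = sqrt(-4040*sqrt(7) - 255*sqrt(238)*sqrt(-1/(-20))/4) = sqrt(-4040*sqrt(7) - 255*sqrt(1190)/40) = sqrt(-4040*sqrt(7) - 51*sqrt(1190)/8)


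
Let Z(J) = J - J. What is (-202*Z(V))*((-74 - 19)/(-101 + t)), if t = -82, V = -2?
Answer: 0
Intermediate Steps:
Z(J) = 0
(-202*Z(V))*((-74 - 19)/(-101 + t)) = (-202*0)*((-74 - 19)/(-101 - 82)) = 0*(-93/(-183)) = 0*(-93*(-1/183)) = 0*(31/61) = 0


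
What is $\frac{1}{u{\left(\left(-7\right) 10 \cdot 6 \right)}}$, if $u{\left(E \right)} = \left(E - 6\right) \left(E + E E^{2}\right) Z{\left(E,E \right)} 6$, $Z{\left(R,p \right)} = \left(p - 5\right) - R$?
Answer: $- \frac{1}{946850007600} \approx -1.0561 \cdot 10^{-12}$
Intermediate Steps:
$Z{\left(R,p \right)} = -5 + p - R$ ($Z{\left(R,p \right)} = \left(-5 + p\right) - R = -5 + p - R$)
$u{\left(E \right)} = - 30 \left(-6 + E\right) \left(E + E^{3}\right)$ ($u{\left(E \right)} = \left(E - 6\right) \left(E + E E^{2}\right) \left(-5 + E - E\right) 6 = \left(-6 + E\right) \left(E + E^{3}\right) \left(-5\right) 6 = - 5 \left(-6 + E\right) \left(E + E^{3}\right) 6 = - 30 \left(-6 + E\right) \left(E + E^{3}\right)$)
$\frac{1}{u{\left(\left(-7\right) 10 \cdot 6 \right)}} = \frac{1}{30 \left(-7\right) 10 \cdot 6 \left(6 - \left(-7\right) 10 \cdot 6 - \left(\left(-7\right) 10 \cdot 6\right)^{3} + 6 \left(\left(-7\right) 10 \cdot 6\right)^{2}\right)} = \frac{1}{30 \left(\left(-70\right) 6\right) \left(6 - \left(-70\right) 6 - \left(\left(-70\right) 6\right)^{3} + 6 \left(\left(-70\right) 6\right)^{2}\right)} = \frac{1}{30 \left(-420\right) \left(6 - -420 - \left(-420\right)^{3} + 6 \left(-420\right)^{2}\right)} = \frac{1}{30 \left(-420\right) \left(6 + 420 - -74088000 + 6 \cdot 176400\right)} = \frac{1}{30 \left(-420\right) \left(6 + 420 + 74088000 + 1058400\right)} = \frac{1}{30 \left(-420\right) 75146826} = \frac{1}{-946850007600} = - \frac{1}{946850007600}$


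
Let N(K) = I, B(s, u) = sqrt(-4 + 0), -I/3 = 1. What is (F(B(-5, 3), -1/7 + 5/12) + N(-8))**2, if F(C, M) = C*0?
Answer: 9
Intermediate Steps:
I = -3 (I = -3*1 = -3)
B(s, u) = 2*I (B(s, u) = sqrt(-4) = 2*I)
F(C, M) = 0
N(K) = -3
(F(B(-5, 3), -1/7 + 5/12) + N(-8))**2 = (0 - 3)**2 = (-3)**2 = 9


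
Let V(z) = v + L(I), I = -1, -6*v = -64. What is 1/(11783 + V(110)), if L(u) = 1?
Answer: 3/35384 ≈ 8.4784e-5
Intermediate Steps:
v = 32/3 (v = -1/6*(-64) = 32/3 ≈ 10.667)
V(z) = 35/3 (V(z) = 32/3 + 1 = 35/3)
1/(11783 + V(110)) = 1/(11783 + 35/3) = 1/(35384/3) = 3/35384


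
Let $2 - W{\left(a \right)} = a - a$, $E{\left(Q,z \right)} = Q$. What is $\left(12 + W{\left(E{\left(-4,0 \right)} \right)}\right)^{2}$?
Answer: $196$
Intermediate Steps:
$W{\left(a \right)} = 2$ ($W{\left(a \right)} = 2 - \left(a - a\right) = 2 - 0 = 2 + 0 = 2$)
$\left(12 + W{\left(E{\left(-4,0 \right)} \right)}\right)^{2} = \left(12 + 2\right)^{2} = 14^{2} = 196$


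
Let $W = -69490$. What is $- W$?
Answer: $69490$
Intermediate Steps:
$- W = \left(-1\right) \left(-69490\right) = 69490$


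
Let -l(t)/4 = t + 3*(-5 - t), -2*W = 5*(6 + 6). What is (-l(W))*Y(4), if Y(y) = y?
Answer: 720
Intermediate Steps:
W = -30 (W = -5*(6 + 6)/2 = -5*12/2 = -½*60 = -30)
l(t) = 60 + 8*t (l(t) = -4*(t + 3*(-5 - t)) = -4*(t + (-15 - 3*t)) = -4*(-15 - 2*t) = 60 + 8*t)
(-l(W))*Y(4) = -(60 + 8*(-30))*4 = -(60 - 240)*4 = -1*(-180)*4 = 180*4 = 720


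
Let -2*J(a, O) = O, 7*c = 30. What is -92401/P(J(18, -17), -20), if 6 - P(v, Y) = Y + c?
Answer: -646807/152 ≈ -4255.3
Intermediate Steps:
c = 30/7 (c = (⅐)*30 = 30/7 ≈ 4.2857)
J(a, O) = -O/2
P(v, Y) = 12/7 - Y (P(v, Y) = 6 - (Y + 30/7) = 6 - (30/7 + Y) = 6 + (-30/7 - Y) = 12/7 - Y)
-92401/P(J(18, -17), -20) = -92401/(12/7 - 1*(-20)) = -92401/(12/7 + 20) = -92401/152/7 = -92401*7/152 = -646807/152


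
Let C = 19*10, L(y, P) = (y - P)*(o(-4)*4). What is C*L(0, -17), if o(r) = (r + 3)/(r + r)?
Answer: 1615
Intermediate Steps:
o(r) = (3 + r)/(2*r) (o(r) = (3 + r)/((2*r)) = (3 + r)*(1/(2*r)) = (3 + r)/(2*r))
L(y, P) = y/2 - P/2 (L(y, P) = (y - P)*(((1/2)*(3 - 4)/(-4))*4) = (y - P)*(((1/2)*(-1/4)*(-1))*4) = (y - P)*((1/8)*4) = (y - P)*(1/2) = y/2 - P/2)
C = 190
C*L(0, -17) = 190*((1/2)*0 - 1/2*(-17)) = 190*(0 + 17/2) = 190*(17/2) = 1615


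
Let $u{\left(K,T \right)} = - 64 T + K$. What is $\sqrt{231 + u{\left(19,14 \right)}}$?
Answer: $i \sqrt{646} \approx 25.417 i$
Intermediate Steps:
$u{\left(K,T \right)} = K - 64 T$
$\sqrt{231 + u{\left(19,14 \right)}} = \sqrt{231 + \left(19 - 896\right)} = \sqrt{231 - 877} = \sqrt{-646} = i \sqrt{646}$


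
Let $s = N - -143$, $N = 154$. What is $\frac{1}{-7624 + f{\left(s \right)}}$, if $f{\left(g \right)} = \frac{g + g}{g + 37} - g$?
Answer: $- \frac{167}{1322510} \approx -0.00012628$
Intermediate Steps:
$s = 297$ ($s = 154 - -143 = 154 + 143 = 297$)
$f{\left(g \right)} = - g + \frac{2 g}{37 + g}$ ($f{\left(g \right)} = \frac{2 g}{37 + g} - g = - g + \frac{2 g}{37 + g}$)
$\frac{1}{-7624 + f{\left(s \right)}} = \frac{1}{-7624 - \frac{297 \left(35 + 297\right)}{37 + 297}} = \frac{1}{-7624 - 297 \cdot \frac{1}{334} \cdot 332} = \frac{1}{-7624 - \frac{49302}{167}} = \frac{1}{- \frac{1322510}{167}} = - \frac{167}{1322510}$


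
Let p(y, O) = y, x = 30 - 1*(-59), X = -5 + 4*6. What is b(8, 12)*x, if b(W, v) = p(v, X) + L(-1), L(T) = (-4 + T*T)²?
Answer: 1869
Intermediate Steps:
X = 19 (X = -5 + 24 = 19)
x = 89 (x = 30 + 59 = 89)
L(T) = (-4 + T²)²
b(W, v) = 9 + v (b(W, v) = v + (-4 + (-1)²)² = v + (-4 + 1)² = v + (-3)² = v + 9 = 9 + v)
b(8, 12)*x = (9 + 12)*89 = 21*89 = 1869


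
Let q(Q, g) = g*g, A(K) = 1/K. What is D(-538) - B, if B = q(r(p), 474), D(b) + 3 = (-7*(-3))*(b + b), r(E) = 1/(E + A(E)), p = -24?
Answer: -247275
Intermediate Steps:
r(E) = 1/(E + 1/E)
D(b) = -3 + 42*b (D(b) = -3 + (-7*(-3))*(b + b) = -3 + 21*(2*b) = -3 + 42*b)
q(Q, g) = g²
B = 224676 (B = 474² = 224676)
D(-538) - B = (-3 + 42*(-538)) - 1*224676 = (-3 - 22596) - 224676 = -22599 - 224676 = -247275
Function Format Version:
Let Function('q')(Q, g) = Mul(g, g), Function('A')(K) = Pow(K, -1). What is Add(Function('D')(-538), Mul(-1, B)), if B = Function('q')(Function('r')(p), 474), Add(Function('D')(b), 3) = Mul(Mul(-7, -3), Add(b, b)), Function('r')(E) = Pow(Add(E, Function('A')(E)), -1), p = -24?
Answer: -247275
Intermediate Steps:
Function('r')(E) = Pow(Add(E, Pow(E, -1)), -1)
Function('D')(b) = Add(-3, Mul(42, b)) (Function('D')(b) = Add(-3, Mul(Mul(-7, -3), Add(b, b))) = Add(-3, Mul(21, Mul(2, b))) = Add(-3, Mul(42, b)))
Function('q')(Q, g) = Pow(g, 2)
B = 224676 (B = Pow(474, 2) = 224676)
Add(Function('D')(-538), Mul(-1, B)) = Add(Add(-3, Mul(42, -538)), Mul(-1, 224676)) = Add(Add(-3, -22596), -224676) = Add(-22599, -224676) = -247275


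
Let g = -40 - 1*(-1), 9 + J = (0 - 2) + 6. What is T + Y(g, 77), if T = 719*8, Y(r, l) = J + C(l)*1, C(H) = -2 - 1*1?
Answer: 5744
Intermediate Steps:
J = -5 (J = -9 + ((0 - 2) + 6) = -9 + (-2 + 6) = -9 + 4 = -5)
C(H) = -3 (C(H) = -2 - 1 = -3)
g = -39 (g = -40 + 1 = -39)
Y(r, l) = -8 (Y(r, l) = -5 - 3*1 = -5 - 3 = -8)
T = 5752
T + Y(g, 77) = 5752 - 8 = 5744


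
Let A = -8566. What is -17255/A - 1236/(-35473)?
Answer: 622674191/303861718 ≈ 2.0492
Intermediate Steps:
-17255/A - 1236/(-35473) = -17255/(-8566) - 1236/(-35473) = -17255*(-1/8566) - 1236*(-1/35473) = 17255/8566 + 1236/35473 = 622674191/303861718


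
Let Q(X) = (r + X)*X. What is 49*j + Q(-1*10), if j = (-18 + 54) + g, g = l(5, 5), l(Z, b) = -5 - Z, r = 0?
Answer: 1374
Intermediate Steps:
g = -10 (g = -5 - 1*5 = -5 - 5 = -10)
j = 26 (j = (-18 + 54) - 10 = 36 - 10 = 26)
Q(X) = X² (Q(X) = (0 + X)*X = X*X = X²)
49*j + Q(-1*10) = 49*26 + (-1*10)² = 1274 + (-10)² = 1274 + 100 = 1374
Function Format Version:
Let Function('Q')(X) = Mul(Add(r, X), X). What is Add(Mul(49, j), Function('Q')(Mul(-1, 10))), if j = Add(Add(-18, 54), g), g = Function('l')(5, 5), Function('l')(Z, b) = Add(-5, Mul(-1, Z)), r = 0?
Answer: 1374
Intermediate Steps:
g = -10 (g = Add(-5, Mul(-1, 5)) = Add(-5, -5) = -10)
j = 26 (j = Add(Add(-18, 54), -10) = Add(36, -10) = 26)
Function('Q')(X) = Pow(X, 2) (Function('Q')(X) = Mul(Add(0, X), X) = Mul(X, X) = Pow(X, 2))
Add(Mul(49, j), Function('Q')(Mul(-1, 10))) = Add(Mul(49, 26), Pow(Mul(-1, 10), 2)) = Add(1274, Pow(-10, 2)) = Add(1274, 100) = 1374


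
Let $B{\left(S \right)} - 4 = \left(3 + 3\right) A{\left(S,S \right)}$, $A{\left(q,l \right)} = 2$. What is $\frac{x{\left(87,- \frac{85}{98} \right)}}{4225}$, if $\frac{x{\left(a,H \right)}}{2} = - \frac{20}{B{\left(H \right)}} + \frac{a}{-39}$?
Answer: $- \frac{181}{109850} \approx -0.0016477$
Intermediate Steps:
$B{\left(S \right)} = 16$ ($B{\left(S \right)} = 4 + \left(3 + 3\right) 2 = 4 + 6 \cdot 2 = 4 + 12 = 16$)
$x{\left(a,H \right)} = - \frac{5}{2} - \frac{2 a}{39}$ ($x{\left(a,H \right)} = 2 \left(- \frac{20}{16} + \frac{a}{-39}\right) = 2 \left(\left(-20\right) \frac{1}{16} + a \left(- \frac{1}{39}\right)\right) = 2 \left(- \frac{5}{4} - \frac{a}{39}\right) = - \frac{5}{2} - \frac{2 a}{39}$)
$\frac{x{\left(87,- \frac{85}{98} \right)}}{4225} = \frac{- \frac{5}{2} - \frac{58}{13}}{4225} = \left(- \frac{5}{2} - \frac{58}{13}\right) \frac{1}{4225} = \left(- \frac{181}{26}\right) \frac{1}{4225} = - \frac{181}{109850}$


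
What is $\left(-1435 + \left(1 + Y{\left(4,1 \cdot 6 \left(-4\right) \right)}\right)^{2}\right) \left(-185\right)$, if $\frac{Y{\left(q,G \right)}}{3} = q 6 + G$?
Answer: $265290$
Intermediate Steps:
$Y{\left(q,G \right)} = 3 G + 18 q$ ($Y{\left(q,G \right)} = 3 \left(q 6 + G\right) = 3 \left(6 q + G\right) = 3 \left(G + 6 q\right) = 3 G + 18 q$)
$\left(-1435 + \left(1 + Y{\left(4,1 \cdot 6 \left(-4\right) \right)}\right)^{2}\right) \left(-185\right) = \left(-1435 + \left(1 + \left(3 \cdot 1 \cdot 6 \left(-4\right) + 18 \cdot 4\right)\right)^{2}\right) \left(-185\right) = \left(-1435 + \left(1 + \left(3 \cdot 6 \left(-4\right) + 72\right)\right)^{2}\right) \left(-185\right) = \left(-1435 + \left(1 + \left(3 \left(-24\right) + 72\right)\right)^{2}\right) \left(-185\right) = \left(-1435 + \left(1 + \left(-72 + 72\right)\right)^{2}\right) \left(-185\right) = \left(-1435 + \left(1 + 0\right)^{2}\right) \left(-185\right) = \left(-1435 + 1^{2}\right) \left(-185\right) = \left(-1435 + 1\right) \left(-185\right) = \left(-1434\right) \left(-185\right) = 265290$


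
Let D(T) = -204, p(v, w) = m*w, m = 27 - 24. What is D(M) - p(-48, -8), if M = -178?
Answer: -180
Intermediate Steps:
m = 3
p(v, w) = 3*w
D(M) - p(-48, -8) = -204 - 3*(-8) = -204 - 1*(-24) = -204 + 24 = -180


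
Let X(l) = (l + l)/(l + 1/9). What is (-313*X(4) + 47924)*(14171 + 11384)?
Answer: 44737911860/37 ≈ 1.2091e+9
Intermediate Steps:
X(l) = 2*l/(⅑ + l) (X(l) = (2*l)/(l + ⅑) = (2*l)/(⅑ + l) = 2*l/(⅑ + l))
(-313*X(4) + 47924)*(14171 + 11384) = (-5634*4/(1 + 9*4) + 47924)*(14171 + 11384) = (-5634*4/(1 + 36) + 47924)*25555 = (-5634*4/37 + 47924)*25555 = (-313*72/37 + 47924)*25555 = (-22536/37 + 47924)*25555 = (1750652/37)*25555 = 44737911860/37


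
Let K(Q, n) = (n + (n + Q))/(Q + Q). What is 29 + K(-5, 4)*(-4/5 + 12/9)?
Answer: 721/25 ≈ 28.840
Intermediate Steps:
K(Q, n) = (Q + 2*n)/(2*Q) (K(Q, n) = (n + (Q + n))/((2*Q)) = (Q + 2*n)*(1/(2*Q)) = (Q + 2*n)/(2*Q))
29 + K(-5, 4)*(-4/5 + 12/9) = 29 + ((4 + (½)*(-5))/(-5))*(-4/5 + 12/9) = 29 + (-(4 - 5/2)/5)*(-4*⅕ + 12*(⅑)) = 29 + (-⅕*3/2)*(-⅘ + 4/3) = 29 - 3/10*8/15 = 29 - 4/25 = 721/25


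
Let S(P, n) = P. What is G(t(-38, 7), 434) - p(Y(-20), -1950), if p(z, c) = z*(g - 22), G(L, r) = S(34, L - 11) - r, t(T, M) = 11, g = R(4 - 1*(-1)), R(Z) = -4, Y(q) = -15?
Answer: -790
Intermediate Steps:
g = -4
G(L, r) = 34 - r
p(z, c) = -26*z (p(z, c) = z*(-4 - 22) = z*(-26) = -26*z)
G(t(-38, 7), 434) - p(Y(-20), -1950) = (34 - 1*434) - (-26)*(-15) = (34 - 434) - 1*390 = -400 - 390 = -790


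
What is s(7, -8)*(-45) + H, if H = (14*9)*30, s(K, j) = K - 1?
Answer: 3510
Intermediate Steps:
s(K, j) = -1 + K
H = 3780 (H = 126*30 = 3780)
s(7, -8)*(-45) + H = (-1 + 7)*(-45) + 3780 = 6*(-45) + 3780 = -270 + 3780 = 3510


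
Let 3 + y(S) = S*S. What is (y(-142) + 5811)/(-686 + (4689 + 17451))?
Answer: 12986/10727 ≈ 1.2106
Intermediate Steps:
y(S) = -3 + S² (y(S) = -3 + S*S = -3 + S²)
(y(-142) + 5811)/(-686 + (4689 + 17451)) = ((-3 + (-142)²) + 5811)/(-686 + (4689 + 17451)) = ((-3 + 20164) + 5811)/(-686 + 22140) = (20161 + 5811)/21454 = 25972*(1/21454) = 12986/10727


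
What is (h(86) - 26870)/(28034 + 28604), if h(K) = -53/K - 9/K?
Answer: -1155441/2435434 ≈ -0.47443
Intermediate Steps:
h(K) = -62/K
(h(86) - 26870)/(28034 + 28604) = (-62/86 - 26870)/(28034 + 28604) = (-62*1/86 - 26870)/56638 = (-31/43 - 26870)*(1/56638) = -1155441/43*1/56638 = -1155441/2435434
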